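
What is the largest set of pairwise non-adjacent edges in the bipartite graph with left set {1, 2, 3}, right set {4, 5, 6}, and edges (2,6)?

Step 1: List the neighbors of each left vertex:
  1: (none)
  2: 6
  3: (none)

Step 2: Greedily match left vertices, then look for augmenting paths:
  Match 2 -- 6
  No augmenting path remains.

Step 3: Verify this is maximum:
  Matching has size 1. The vertex set {2} covers every edge and has size 1; any matching has at most one edge per cover vertex, so 1 is maximum (König's theorem).

Maximum matching: {(2,6)}
Size: 1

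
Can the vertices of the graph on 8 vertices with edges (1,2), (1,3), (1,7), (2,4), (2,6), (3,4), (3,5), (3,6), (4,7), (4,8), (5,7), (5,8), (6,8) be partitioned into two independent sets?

Step 1: Attempt 2-coloring using BFS:
  Start at vertex 1, assign color 0
  Color vertex 2 with color 1 (neighbor of 1)
  Color vertex 3 with color 1 (neighbor of 1)
  Color vertex 7 with color 1 (neighbor of 1)
  Color vertex 4 with color 0 (neighbor of 2)
  Color vertex 6 with color 0 (neighbor of 2)
  Color vertex 5 with color 0 (neighbor of 3)
  Color vertex 8 with color 1 (neighbor of 4)

Step 2: 2-coloring succeeded. No conflicts found.
  Set A (color 0): {1, 4, 5, 6}
  Set B (color 1): {2, 3, 7, 8}

The graph is bipartite with partition {1, 4, 5, 6}, {2, 3, 7, 8}.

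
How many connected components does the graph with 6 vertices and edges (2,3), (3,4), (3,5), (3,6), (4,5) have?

Step 1: Build adjacency list from edges:
  1: (none)
  2: 3
  3: 2, 4, 5, 6
  4: 3, 5
  5: 3, 4
  6: 3

Step 2: Run BFS/DFS from vertex 1:
  Visited: {1}
  Reached 1 of 6 vertices

Step 3: Only 1 of 6 vertices reached. Graph is disconnected.
Connected components: {1}, {2, 3, 4, 5, 6}
Number of connected components: 2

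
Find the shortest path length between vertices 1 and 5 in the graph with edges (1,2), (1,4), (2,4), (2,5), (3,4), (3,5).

Step 1: Build adjacency list:
  1: 2, 4
  2: 1, 4, 5
  3: 4, 5
  4: 1, 2, 3
  5: 2, 3

Step 2: BFS from vertex 1 to find shortest path to 5:
  vertex 2 reached at distance 1
  vertex 4 reached at distance 1
  vertex 5 reached at distance 2

Step 3: Shortest path: 1 -> 2 -> 5
Path length: 2 edges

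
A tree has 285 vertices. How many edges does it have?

A tree on n vertices always has exactly n - 1 edges.
For n = 285: edges = 285 - 1 = 284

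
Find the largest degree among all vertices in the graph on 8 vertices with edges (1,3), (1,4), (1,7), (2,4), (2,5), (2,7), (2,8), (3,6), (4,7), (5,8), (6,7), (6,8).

Step 1: Count edges incident to each vertex:
  deg(1) = 3 (neighbors: 3, 4, 7)
  deg(2) = 4 (neighbors: 4, 5, 7, 8)
  deg(3) = 2 (neighbors: 1, 6)
  deg(4) = 3 (neighbors: 1, 2, 7)
  deg(5) = 2 (neighbors: 2, 8)
  deg(6) = 3 (neighbors: 3, 7, 8)
  deg(7) = 4 (neighbors: 1, 2, 4, 6)
  deg(8) = 3 (neighbors: 2, 5, 6)

Step 2: Find maximum:
  max(3, 4, 2, 3, 2, 3, 4, 3) = 4 (vertex 2)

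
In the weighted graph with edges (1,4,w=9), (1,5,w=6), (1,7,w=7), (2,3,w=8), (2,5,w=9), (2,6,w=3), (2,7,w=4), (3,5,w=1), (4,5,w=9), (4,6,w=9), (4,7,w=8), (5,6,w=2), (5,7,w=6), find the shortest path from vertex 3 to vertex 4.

Step 1: Build adjacency list with weights:
  1: 4(w=9), 5(w=6), 7(w=7)
  2: 3(w=8), 5(w=9), 6(w=3), 7(w=4)
  3: 2(w=8), 5(w=1)
  4: 1(w=9), 5(w=9), 6(w=9), 7(w=8)
  5: 1(w=6), 2(w=9), 3(w=1), 4(w=9), 6(w=2), 7(w=6)
  6: 2(w=3), 4(w=9), 5(w=2)
  7: 1(w=7), 2(w=4), 4(w=8), 5(w=6)

Step 2: Apply Dijkstra's algorithm from vertex 3:
  Visit vertex 3 (distance=0)
    Update dist[2] = 8
    Update dist[5] = 1
  Visit vertex 5 (distance=1)
    Update dist[1] = 7
    Update dist[4] = 10
    Update dist[6] = 3
    Update dist[7] = 7
  Visit vertex 6 (distance=3)
    Update dist[2] = 6
  Visit vertex 2 (distance=6)
  Visit vertex 1 (distance=7)
  Visit vertex 7 (distance=7)
  Visit vertex 4 (distance=10)

Step 3: Shortest path: 3 -> 5 -> 4
Total weight: 1 + 9 = 10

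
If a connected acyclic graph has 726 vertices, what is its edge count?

A tree on n vertices always has exactly n - 1 edges.
For n = 726: edges = 726 - 1 = 725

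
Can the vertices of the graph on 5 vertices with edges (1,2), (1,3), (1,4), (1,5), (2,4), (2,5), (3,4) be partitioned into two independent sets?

Step 1: Attempt 2-coloring using BFS:
  Start at vertex 1, assign color 0
  Color vertex 2 with color 1 (neighbor of 1)
  Color vertex 3 with color 1 (neighbor of 1)
  Color vertex 4 with color 1 (neighbor of 1)
  Color vertex 5 with color 1 (neighbor of 1)

Step 2: Conflict found! Vertices 2 and 4 are adjacent but have the same color.
This means the graph contains an odd cycle.

The graph is NOT bipartite.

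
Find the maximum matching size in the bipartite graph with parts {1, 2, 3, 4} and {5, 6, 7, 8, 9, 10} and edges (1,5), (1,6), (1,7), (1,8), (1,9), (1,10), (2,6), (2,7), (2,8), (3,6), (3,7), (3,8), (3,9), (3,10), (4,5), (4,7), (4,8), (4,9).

Step 1: List the neighbors of each left vertex:
  1: 5, 6, 7, 8, 9, 10
  2: 6, 7, 8
  3: 6, 7, 8, 9, 10
  4: 5, 7, 8, 9

Step 2: Greedily match left vertices, then look for augmenting paths:
  Match 1 -- 5
  Match 2 -- 6
  Match 3 -- 7
  Match 4 -- 8
  No augmenting path remains.

Step 3: Verify this is maximum:
  Matching size 4 = min(|L|, |R|) = min(4, 6), which is an upper bound, so this matching is maximum.

Maximum matching: {(1,5), (2,6), (3,7), (4,8)}
Size: 4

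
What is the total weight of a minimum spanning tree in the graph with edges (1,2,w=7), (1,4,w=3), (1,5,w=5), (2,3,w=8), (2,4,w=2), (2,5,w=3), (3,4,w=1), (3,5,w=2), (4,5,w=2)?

Apply Kruskal's algorithm (sort edges by weight, add if no cycle):

Sorted edges by weight:
  (3,4) w=1
  (2,4) w=2
  (3,5) w=2
  (4,5) w=2
  (1,4) w=3
  (2,5) w=3
  (1,5) w=5
  (1,2) w=7
  (2,3) w=8

Add edge (3,4) w=1 -- no cycle. Running total: 1
Add edge (2,4) w=2 -- no cycle. Running total: 3
Add edge (3,5) w=2 -- no cycle. Running total: 5
Skip edge (4,5) w=2 -- would create cycle
Add edge (1,4) w=3 -- no cycle. Running total: 8

MST edges: (3,4,w=1), (2,4,w=2), (3,5,w=2), (1,4,w=3)
Total MST weight: 1 + 2 + 2 + 3 = 8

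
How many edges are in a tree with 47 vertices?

A tree on n vertices always has exactly n - 1 edges.
For n = 47: edges = 47 - 1 = 46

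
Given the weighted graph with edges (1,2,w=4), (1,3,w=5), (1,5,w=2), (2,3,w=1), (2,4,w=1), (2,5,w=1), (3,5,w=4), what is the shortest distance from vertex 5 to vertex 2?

Step 1: Build adjacency list with weights:
  1: 2(w=4), 3(w=5), 5(w=2)
  2: 1(w=4), 3(w=1), 4(w=1), 5(w=1)
  3: 1(w=5), 2(w=1), 5(w=4)
  4: 2(w=1)
  5: 1(w=2), 2(w=1), 3(w=4)

Step 2: Apply Dijkstra's algorithm from vertex 5:
  Visit vertex 5 (distance=0)
    Update dist[1] = 2
    Update dist[2] = 1
    Update dist[3] = 4
  Visit vertex 2 (distance=1)
    Update dist[3] = 2
    Update dist[4] = 2

Step 3: Shortest path: 5 -> 2
Total weight: 1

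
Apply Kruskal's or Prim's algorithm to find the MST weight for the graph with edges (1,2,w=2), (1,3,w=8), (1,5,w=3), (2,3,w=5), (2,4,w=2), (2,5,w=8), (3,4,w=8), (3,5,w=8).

Apply Kruskal's algorithm (sort edges by weight, add if no cycle):

Sorted edges by weight:
  (1,2) w=2
  (2,4) w=2
  (1,5) w=3
  (2,3) w=5
  (1,3) w=8
  (2,5) w=8
  (3,4) w=8
  (3,5) w=8

Add edge (1,2) w=2 -- no cycle. Running total: 2
Add edge (2,4) w=2 -- no cycle. Running total: 4
Add edge (1,5) w=3 -- no cycle. Running total: 7
Add edge (2,3) w=5 -- no cycle. Running total: 12

MST edges: (1,2,w=2), (2,4,w=2), (1,5,w=3), (2,3,w=5)
Total MST weight: 2 + 2 + 3 + 5 = 12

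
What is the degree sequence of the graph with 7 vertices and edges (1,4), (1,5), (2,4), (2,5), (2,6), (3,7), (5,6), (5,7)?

Step 1: Count edges incident to each vertex:
  deg(1) = 2 (neighbors: 4, 5)
  deg(2) = 3 (neighbors: 4, 5, 6)
  deg(3) = 1 (neighbors: 7)
  deg(4) = 2 (neighbors: 1, 2)
  deg(5) = 4 (neighbors: 1, 2, 6, 7)
  deg(6) = 2 (neighbors: 2, 5)
  deg(7) = 2 (neighbors: 3, 5)

Step 2: Sort degrees in non-increasing order:
  Degrees: [2, 3, 1, 2, 4, 2, 2] -> sorted: [4, 3, 2, 2, 2, 2, 1]

Degree sequence: [4, 3, 2, 2, 2, 2, 1]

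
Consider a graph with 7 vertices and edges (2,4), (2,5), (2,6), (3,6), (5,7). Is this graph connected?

Step 1: Build adjacency list from edges:
  1: (none)
  2: 4, 5, 6
  3: 6
  4: 2
  5: 2, 7
  6: 2, 3
  7: 5

Step 2: Run BFS/DFS from vertex 1:
  Visited: {1}
  Reached 1 of 7 vertices

Step 3: Only 1 of 7 vertices reached. Graph is disconnected.
Connected components: {1}, {2, 3, 4, 5, 6, 7}
Answer: No, the graph is not connected (2 components).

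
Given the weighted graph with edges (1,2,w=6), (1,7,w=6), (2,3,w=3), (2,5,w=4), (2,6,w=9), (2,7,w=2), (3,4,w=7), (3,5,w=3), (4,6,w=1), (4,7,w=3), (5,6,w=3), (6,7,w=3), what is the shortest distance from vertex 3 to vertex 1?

Step 1: Build adjacency list with weights:
  1: 2(w=6), 7(w=6)
  2: 1(w=6), 3(w=3), 5(w=4), 6(w=9), 7(w=2)
  3: 2(w=3), 4(w=7), 5(w=3)
  4: 3(w=7), 6(w=1), 7(w=3)
  5: 2(w=4), 3(w=3), 6(w=3)
  6: 2(w=9), 4(w=1), 5(w=3), 7(w=3)
  7: 1(w=6), 2(w=2), 4(w=3), 6(w=3)

Step 2: Apply Dijkstra's algorithm from vertex 3:
  Visit vertex 3 (distance=0)
    Update dist[2] = 3
    Update dist[4] = 7
    Update dist[5] = 3
  Visit vertex 2 (distance=3)
    Update dist[1] = 9
    Update dist[6] = 12
    Update dist[7] = 5
  Visit vertex 5 (distance=3)
    Update dist[6] = 6
  Visit vertex 7 (distance=5)
  Visit vertex 6 (distance=6)
  Visit vertex 4 (distance=7)
  Visit vertex 1 (distance=9)

Step 3: Shortest path: 3 -> 2 -> 1
Total weight: 3 + 6 = 9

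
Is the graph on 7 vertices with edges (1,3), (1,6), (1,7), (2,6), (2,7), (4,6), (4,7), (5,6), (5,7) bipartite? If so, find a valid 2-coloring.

Step 1: Attempt 2-coloring using BFS:
  Start at vertex 1, assign color 0
  Color vertex 3 with color 1 (neighbor of 1)
  Color vertex 6 with color 1 (neighbor of 1)
  Color vertex 7 with color 1 (neighbor of 1)
  Color vertex 2 with color 0 (neighbor of 6)
  Color vertex 4 with color 0 (neighbor of 6)
  Color vertex 5 with color 0 (neighbor of 6)

Step 2: 2-coloring succeeded. No conflicts found.
  Set A (color 0): {1, 2, 4, 5}
  Set B (color 1): {3, 6, 7}

The graph is bipartite with partition {1, 2, 4, 5}, {3, 6, 7}.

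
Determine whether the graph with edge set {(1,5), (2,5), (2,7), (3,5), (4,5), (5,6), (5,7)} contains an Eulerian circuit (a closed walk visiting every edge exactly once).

Step 1: Find the degree of each vertex:
  deg(1) = 1
  deg(2) = 2
  deg(3) = 1
  deg(4) = 1
  deg(5) = 6
  deg(6) = 1
  deg(7) = 2

Step 2: Count vertices with odd degree:
  Odd-degree vertices: 1, 3, 4, 6 (4 total)

Step 3: Apply Euler's theorem:
  - Eulerian circuit exists iff graph is connected and all vertices have even degree
  - Eulerian path exists iff graph is connected and has 0 or 2 odd-degree vertices

Graph has 4 odd-degree vertices (need 0 or 2).
Neither Eulerian path nor Eulerian circuit exists.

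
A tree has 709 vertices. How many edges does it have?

A tree on n vertices always has exactly n - 1 edges.
For n = 709: edges = 709 - 1 = 708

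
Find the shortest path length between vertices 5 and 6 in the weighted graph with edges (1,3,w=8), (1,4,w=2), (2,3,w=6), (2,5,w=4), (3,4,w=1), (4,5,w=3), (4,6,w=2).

Step 1: Build adjacency list with weights:
  1: 3(w=8), 4(w=2)
  2: 3(w=6), 5(w=4)
  3: 1(w=8), 2(w=6), 4(w=1)
  4: 1(w=2), 3(w=1), 5(w=3), 6(w=2)
  5: 2(w=4), 4(w=3)
  6: 4(w=2)

Step 2: Apply Dijkstra's algorithm from vertex 5:
  Visit vertex 5 (distance=0)
    Update dist[2] = 4
    Update dist[4] = 3
  Visit vertex 4 (distance=3)
    Update dist[1] = 5
    Update dist[3] = 4
    Update dist[6] = 5
  Visit vertex 2 (distance=4)
  Visit vertex 3 (distance=4)
  Visit vertex 1 (distance=5)
  Visit vertex 6 (distance=5)

Step 3: Shortest path: 5 -> 4 -> 6
Total weight: 3 + 2 = 5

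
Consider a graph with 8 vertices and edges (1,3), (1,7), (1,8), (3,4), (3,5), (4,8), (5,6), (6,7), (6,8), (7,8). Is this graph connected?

Step 1: Build adjacency list from edges:
  1: 3, 7, 8
  2: (none)
  3: 1, 4, 5
  4: 3, 8
  5: 3, 6
  6: 5, 7, 8
  7: 1, 6, 8
  8: 1, 4, 6, 7

Step 2: Run BFS/DFS from vertex 1:
  Visited: {1, 3, 7, 8, 4, 5, 6}
  Reached 7 of 8 vertices

Step 3: Only 7 of 8 vertices reached. Graph is disconnected.
Connected components: {1, 3, 4, 5, 6, 7, 8}, {2}
Answer: No, the graph is not connected (2 components).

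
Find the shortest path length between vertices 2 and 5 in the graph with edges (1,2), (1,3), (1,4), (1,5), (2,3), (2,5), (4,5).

Step 1: Build adjacency list:
  1: 2, 3, 4, 5
  2: 1, 3, 5
  3: 1, 2
  4: 1, 5
  5: 1, 2, 4

Step 2: BFS from vertex 2 to find shortest path to 5:
  vertex 1 reached at distance 1
  vertex 3 reached at distance 1
  vertex 5 reached at distance 1

Step 3: Shortest path: 2 -> 5
Path length: 1 edge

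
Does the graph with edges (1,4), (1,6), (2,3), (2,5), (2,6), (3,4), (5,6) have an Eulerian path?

Step 1: Find the degree of each vertex:
  deg(1) = 2
  deg(2) = 3
  deg(3) = 2
  deg(4) = 2
  deg(5) = 2
  deg(6) = 3

Step 2: Count vertices with odd degree:
  Odd-degree vertices: 2, 6 (2 total)

Step 3: Apply Euler's theorem:
  - Eulerian circuit exists iff graph is connected and all vertices have even degree
  - Eulerian path exists iff graph is connected and has 0 or 2 odd-degree vertices

Graph is connected with exactly 2 odd-degree vertices (2, 6).
Eulerian path exists (starting and ending at the odd-degree vertices), but no Eulerian circuit.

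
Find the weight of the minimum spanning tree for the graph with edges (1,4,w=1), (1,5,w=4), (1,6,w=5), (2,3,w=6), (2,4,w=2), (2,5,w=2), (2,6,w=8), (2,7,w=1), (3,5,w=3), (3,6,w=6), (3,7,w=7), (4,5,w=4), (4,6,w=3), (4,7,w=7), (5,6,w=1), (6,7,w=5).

Apply Kruskal's algorithm (sort edges by weight, add if no cycle):

Sorted edges by weight:
  (1,4) w=1
  (2,7) w=1
  (5,6) w=1
  (2,5) w=2
  (2,4) w=2
  (3,5) w=3
  (4,6) w=3
  (1,5) w=4
  (4,5) w=4
  (1,6) w=5
  (6,7) w=5
  (2,3) w=6
  (3,6) w=6
  (3,7) w=7
  (4,7) w=7
  (2,6) w=8

Add edge (1,4) w=1 -- no cycle. Running total: 1
Add edge (2,7) w=1 -- no cycle. Running total: 2
Add edge (5,6) w=1 -- no cycle. Running total: 3
Add edge (2,5) w=2 -- no cycle. Running total: 5
Add edge (2,4) w=2 -- no cycle. Running total: 7
Add edge (3,5) w=3 -- no cycle. Running total: 10

MST edges: (1,4,w=1), (2,7,w=1), (5,6,w=1), (2,5,w=2), (2,4,w=2), (3,5,w=3)
Total MST weight: 1 + 1 + 1 + 2 + 2 + 3 = 10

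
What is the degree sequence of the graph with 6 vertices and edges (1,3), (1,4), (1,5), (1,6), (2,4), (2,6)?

Step 1: Count edges incident to each vertex:
  deg(1) = 4 (neighbors: 3, 4, 5, 6)
  deg(2) = 2 (neighbors: 4, 6)
  deg(3) = 1 (neighbors: 1)
  deg(4) = 2 (neighbors: 1, 2)
  deg(5) = 1 (neighbors: 1)
  deg(6) = 2 (neighbors: 1, 2)

Step 2: Sort degrees in non-increasing order:
  Degrees: [4, 2, 1, 2, 1, 2] -> sorted: [4, 2, 2, 2, 1, 1]

Degree sequence: [4, 2, 2, 2, 1, 1]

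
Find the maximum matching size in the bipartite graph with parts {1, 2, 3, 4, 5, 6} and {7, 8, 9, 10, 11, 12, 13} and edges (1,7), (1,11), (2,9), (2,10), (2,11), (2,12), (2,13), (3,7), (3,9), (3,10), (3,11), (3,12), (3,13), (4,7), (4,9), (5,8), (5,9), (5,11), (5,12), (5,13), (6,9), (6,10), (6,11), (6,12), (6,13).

Step 1: List the neighbors of each left vertex:
  1: 7, 11
  2: 9, 10, 11, 12, 13
  3: 7, 9, 10, 11, 12, 13
  4: 7, 9
  5: 8, 9, 11, 12, 13
  6: 9, 10, 11, 12, 13

Step 2: Greedily match left vertices, then look for augmenting paths:
  Match 1 -- 7
  Match 2 -- 12
  Match 3 -- 10
  Match 4 -- 9
  Match 5 -- 8
  Match 6 -- 11
  No augmenting path remains.

Step 3: Verify this is maximum:
  Matching size 6 = min(|L|, |R|) = min(6, 7), which is an upper bound, so this matching is maximum.

Maximum matching: {(1,7), (2,12), (3,10), (4,9), (5,8), (6,11)}
Size: 6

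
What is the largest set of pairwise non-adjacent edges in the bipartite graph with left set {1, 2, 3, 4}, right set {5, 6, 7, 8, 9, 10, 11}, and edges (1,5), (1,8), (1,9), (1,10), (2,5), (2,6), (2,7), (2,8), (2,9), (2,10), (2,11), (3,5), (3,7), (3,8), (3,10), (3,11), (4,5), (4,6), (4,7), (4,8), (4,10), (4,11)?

Step 1: List the neighbors of each left vertex:
  1: 5, 8, 9, 10
  2: 5, 6, 7, 8, 9, 10, 11
  3: 5, 7, 8, 10, 11
  4: 5, 6, 7, 8, 10, 11

Step 2: Greedily match left vertices, then look for augmenting paths:
  Match 1 -- 5
  Match 2 -- 6
  Match 3 -- 7
  Match 4 -- 8
  No augmenting path remains.

Step 3: Verify this is maximum:
  Matching size 4 = min(|L|, |R|) = min(4, 7), which is an upper bound, so this matching is maximum.

Maximum matching: {(1,5), (2,6), (3,7), (4,8)}
Size: 4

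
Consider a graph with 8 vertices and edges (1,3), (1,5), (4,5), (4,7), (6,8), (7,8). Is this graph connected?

Step 1: Build adjacency list from edges:
  1: 3, 5
  2: (none)
  3: 1
  4: 5, 7
  5: 1, 4
  6: 8
  7: 4, 8
  8: 6, 7

Step 2: Run BFS/DFS from vertex 1:
  Visited: {1, 3, 5, 4, 7, 8, 6}
  Reached 7 of 8 vertices

Step 3: Only 7 of 8 vertices reached. Graph is disconnected.
Connected components: {1, 3, 4, 5, 6, 7, 8}, {2}
Answer: No, the graph is not connected (2 components).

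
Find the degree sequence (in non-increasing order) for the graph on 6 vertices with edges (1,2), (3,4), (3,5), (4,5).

Step 1: Count edges incident to each vertex:
  deg(1) = 1 (neighbors: 2)
  deg(2) = 1 (neighbors: 1)
  deg(3) = 2 (neighbors: 4, 5)
  deg(4) = 2 (neighbors: 3, 5)
  deg(5) = 2 (neighbors: 3, 4)
  deg(6) = 0 (neighbors: none)

Step 2: Sort degrees in non-increasing order:
  Degrees: [1, 1, 2, 2, 2, 0] -> sorted: [2, 2, 2, 1, 1, 0]

Degree sequence: [2, 2, 2, 1, 1, 0]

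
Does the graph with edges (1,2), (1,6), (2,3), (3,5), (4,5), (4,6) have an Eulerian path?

Step 1: Find the degree of each vertex:
  deg(1) = 2
  deg(2) = 2
  deg(3) = 2
  deg(4) = 2
  deg(5) = 2
  deg(6) = 2

Step 2: Count vertices with odd degree:
  All vertices have even degree (0 odd-degree vertices)

Step 3: Apply Euler's theorem:
  - Eulerian circuit exists iff graph is connected and all vertices have even degree
  - Eulerian path exists iff graph is connected and has 0 or 2 odd-degree vertices

Graph is connected with 0 odd-degree vertices.
Both Eulerian circuit and Eulerian path exist.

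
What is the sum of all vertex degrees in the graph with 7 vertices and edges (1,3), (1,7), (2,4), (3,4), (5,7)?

Step 1: Count edges incident to each vertex:
  deg(1) = 2 (neighbors: 3, 7)
  deg(2) = 1 (neighbors: 4)
  deg(3) = 2 (neighbors: 1, 4)
  deg(4) = 2 (neighbors: 2, 3)
  deg(5) = 1 (neighbors: 7)
  deg(6) = 0 (neighbors: none)
  deg(7) = 2 (neighbors: 1, 5)

Step 2: Sum all degrees:
  2 + 1 + 2 + 2 + 1 + 0 + 2 = 10

Verification: sum of degrees = 2 * |E| = 2 * 5 = 10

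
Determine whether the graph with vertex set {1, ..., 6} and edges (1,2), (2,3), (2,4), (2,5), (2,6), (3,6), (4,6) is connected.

Step 1: Build adjacency list from edges:
  1: 2
  2: 1, 3, 4, 5, 6
  3: 2, 6
  4: 2, 6
  5: 2
  6: 2, 3, 4

Step 2: Run BFS/DFS from vertex 1:
  Visited: {1, 2, 3, 4, 5, 6}
  Reached 6 of 6 vertices

Step 3: All 6 vertices reached from vertex 1, so the graph is connected.
Answer: Yes, the graph is connected.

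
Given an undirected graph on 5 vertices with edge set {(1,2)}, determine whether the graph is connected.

Step 1: Build adjacency list from edges:
  1: 2
  2: 1
  3: (none)
  4: (none)
  5: (none)

Step 2: Run BFS/DFS from vertex 1:
  Visited: {1, 2}
  Reached 2 of 5 vertices

Step 3: Only 2 of 5 vertices reached. Graph is disconnected.
Connected components: {1, 2}, {3}, {4}, {5}
Answer: No, the graph is not connected (4 components).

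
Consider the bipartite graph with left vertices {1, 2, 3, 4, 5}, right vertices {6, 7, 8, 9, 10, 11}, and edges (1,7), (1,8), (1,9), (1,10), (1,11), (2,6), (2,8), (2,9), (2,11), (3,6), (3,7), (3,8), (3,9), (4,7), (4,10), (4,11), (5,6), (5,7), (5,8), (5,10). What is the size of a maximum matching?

Step 1: List the neighbors of each left vertex:
  1: 7, 8, 9, 10, 11
  2: 6, 8, 9, 11
  3: 6, 7, 8, 9
  4: 7, 10, 11
  5: 6, 7, 8, 10

Step 2: Greedily match left vertices, then look for augmenting paths:
  Match 1 -- 7
  Match 2 -- 9
  Match 3 -- 8
  Match 4 -- 10
  Match 5 -- 6
  No augmenting path remains.

Step 3: Verify this is maximum:
  Matching size 5 = min(|L|, |R|) = min(5, 6), which is an upper bound, so this matching is maximum.

Maximum matching: {(1,7), (2,9), (3,8), (4,10), (5,6)}
Size: 5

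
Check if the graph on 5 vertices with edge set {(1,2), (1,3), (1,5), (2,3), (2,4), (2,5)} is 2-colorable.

Step 1: Attempt 2-coloring using BFS:
  Start at vertex 1, assign color 0
  Color vertex 2 with color 1 (neighbor of 1)
  Color vertex 3 with color 1 (neighbor of 1)
  Color vertex 5 with color 1 (neighbor of 1)

Step 2: Conflict found! Vertices 2 and 3 are adjacent but have the same color.
This means the graph contains an odd cycle.

The graph is NOT bipartite.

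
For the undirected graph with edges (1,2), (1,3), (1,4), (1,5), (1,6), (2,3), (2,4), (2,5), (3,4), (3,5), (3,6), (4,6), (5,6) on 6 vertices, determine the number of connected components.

Step 1: Build adjacency list from edges:
  1: 2, 3, 4, 5, 6
  2: 1, 3, 4, 5
  3: 1, 2, 4, 5, 6
  4: 1, 2, 3, 6
  5: 1, 2, 3, 6
  6: 1, 3, 4, 5

Step 2: Run BFS/DFS from vertex 1:
  Visited: {1, 2, 3, 4, 5, 6}
  Reached 6 of 6 vertices

Step 3: All 6 vertices reached from vertex 1, so the graph is connected.
Number of connected components: 1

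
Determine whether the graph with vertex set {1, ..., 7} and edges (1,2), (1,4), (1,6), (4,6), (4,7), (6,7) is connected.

Step 1: Build adjacency list from edges:
  1: 2, 4, 6
  2: 1
  3: (none)
  4: 1, 6, 7
  5: (none)
  6: 1, 4, 7
  7: 4, 6

Step 2: Run BFS/DFS from vertex 1:
  Visited: {1, 2, 4, 6, 7}
  Reached 5 of 7 vertices

Step 3: Only 5 of 7 vertices reached. Graph is disconnected.
Connected components: {1, 2, 4, 6, 7}, {3}, {5}
Answer: No, the graph is not connected (3 components).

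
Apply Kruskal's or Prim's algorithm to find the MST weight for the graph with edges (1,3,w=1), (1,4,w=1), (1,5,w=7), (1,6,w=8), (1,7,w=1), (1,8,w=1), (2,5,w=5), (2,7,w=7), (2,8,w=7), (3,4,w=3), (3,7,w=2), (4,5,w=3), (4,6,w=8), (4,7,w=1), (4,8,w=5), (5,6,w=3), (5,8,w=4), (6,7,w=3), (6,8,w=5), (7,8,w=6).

Apply Kruskal's algorithm (sort edges by weight, add if no cycle):

Sorted edges by weight:
  (1,3) w=1
  (1,4) w=1
  (1,7) w=1
  (1,8) w=1
  (4,7) w=1
  (3,7) w=2
  (3,4) w=3
  (4,5) w=3
  (5,6) w=3
  (6,7) w=3
  (5,8) w=4
  (2,5) w=5
  (4,8) w=5
  (6,8) w=5
  (7,8) w=6
  (1,5) w=7
  (2,8) w=7
  (2,7) w=7
  (1,6) w=8
  (4,6) w=8

Add edge (1,3) w=1 -- no cycle. Running total: 1
Add edge (1,4) w=1 -- no cycle. Running total: 2
Add edge (1,7) w=1 -- no cycle. Running total: 3
Add edge (1,8) w=1 -- no cycle. Running total: 4
Skip edge (4,7) w=1 -- would create cycle
Skip edge (3,7) w=2 -- would create cycle
Skip edge (3,4) w=3 -- would create cycle
Add edge (4,5) w=3 -- no cycle. Running total: 7
Add edge (5,6) w=3 -- no cycle. Running total: 10
Skip edge (6,7) w=3 -- would create cycle
Skip edge (5,8) w=4 -- would create cycle
Add edge (2,5) w=5 -- no cycle. Running total: 15

MST edges: (1,3,w=1), (1,4,w=1), (1,7,w=1), (1,8,w=1), (4,5,w=3), (5,6,w=3), (2,5,w=5)
Total MST weight: 1 + 1 + 1 + 1 + 3 + 3 + 5 = 15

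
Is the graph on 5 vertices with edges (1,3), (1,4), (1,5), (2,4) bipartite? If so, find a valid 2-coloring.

Step 1: Attempt 2-coloring using BFS:
  Start at vertex 1, assign color 0
  Color vertex 3 with color 1 (neighbor of 1)
  Color vertex 4 with color 1 (neighbor of 1)
  Color vertex 5 with color 1 (neighbor of 1)
  Color vertex 2 with color 0 (neighbor of 4)

Step 2: 2-coloring succeeded. No conflicts found.
  Set A (color 0): {1, 2}
  Set B (color 1): {3, 4, 5}

The graph is bipartite with partition {1, 2}, {3, 4, 5}.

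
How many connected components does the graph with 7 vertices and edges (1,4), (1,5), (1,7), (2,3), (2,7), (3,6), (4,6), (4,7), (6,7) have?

Step 1: Build adjacency list from edges:
  1: 4, 5, 7
  2: 3, 7
  3: 2, 6
  4: 1, 6, 7
  5: 1
  6: 3, 4, 7
  7: 1, 2, 4, 6

Step 2: Run BFS/DFS from vertex 1:
  Visited: {1, 4, 5, 7, 6, 2, 3}
  Reached 7 of 7 vertices

Step 3: All 7 vertices reached from vertex 1, so the graph is connected.
Number of connected components: 1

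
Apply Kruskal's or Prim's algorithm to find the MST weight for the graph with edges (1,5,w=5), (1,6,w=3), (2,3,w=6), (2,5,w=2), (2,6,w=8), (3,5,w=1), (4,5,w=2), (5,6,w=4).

Apply Kruskal's algorithm (sort edges by weight, add if no cycle):

Sorted edges by weight:
  (3,5) w=1
  (2,5) w=2
  (4,5) w=2
  (1,6) w=3
  (5,6) w=4
  (1,5) w=5
  (2,3) w=6
  (2,6) w=8

Add edge (3,5) w=1 -- no cycle. Running total: 1
Add edge (2,5) w=2 -- no cycle. Running total: 3
Add edge (4,5) w=2 -- no cycle. Running total: 5
Add edge (1,6) w=3 -- no cycle. Running total: 8
Add edge (5,6) w=4 -- no cycle. Running total: 12

MST edges: (3,5,w=1), (2,5,w=2), (4,5,w=2), (1,6,w=3), (5,6,w=4)
Total MST weight: 1 + 2 + 2 + 3 + 4 = 12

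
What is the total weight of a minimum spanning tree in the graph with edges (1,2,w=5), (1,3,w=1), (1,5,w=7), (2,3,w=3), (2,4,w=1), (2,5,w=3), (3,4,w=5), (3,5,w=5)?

Apply Kruskal's algorithm (sort edges by weight, add if no cycle):

Sorted edges by weight:
  (1,3) w=1
  (2,4) w=1
  (2,3) w=3
  (2,5) w=3
  (1,2) w=5
  (3,4) w=5
  (3,5) w=5
  (1,5) w=7

Add edge (1,3) w=1 -- no cycle. Running total: 1
Add edge (2,4) w=1 -- no cycle. Running total: 2
Add edge (2,3) w=3 -- no cycle. Running total: 5
Add edge (2,5) w=3 -- no cycle. Running total: 8

MST edges: (1,3,w=1), (2,4,w=1), (2,3,w=3), (2,5,w=3)
Total MST weight: 1 + 1 + 3 + 3 = 8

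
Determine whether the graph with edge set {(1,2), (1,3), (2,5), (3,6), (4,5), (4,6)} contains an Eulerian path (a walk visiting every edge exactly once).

Step 1: Find the degree of each vertex:
  deg(1) = 2
  deg(2) = 2
  deg(3) = 2
  deg(4) = 2
  deg(5) = 2
  deg(6) = 2

Step 2: Count vertices with odd degree:
  All vertices have even degree (0 odd-degree vertices)

Step 3: Apply Euler's theorem:
  - Eulerian circuit exists iff graph is connected and all vertices have even degree
  - Eulerian path exists iff graph is connected and has 0 or 2 odd-degree vertices

Graph is connected with 0 odd-degree vertices.
Both Eulerian circuit and Eulerian path exist.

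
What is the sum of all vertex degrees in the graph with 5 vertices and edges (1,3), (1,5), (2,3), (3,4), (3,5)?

Step 1: Count edges incident to each vertex:
  deg(1) = 2 (neighbors: 3, 5)
  deg(2) = 1 (neighbors: 3)
  deg(3) = 4 (neighbors: 1, 2, 4, 5)
  deg(4) = 1 (neighbors: 3)
  deg(5) = 2 (neighbors: 1, 3)

Step 2: Sum all degrees:
  2 + 1 + 4 + 1 + 2 = 10

Verification: sum of degrees = 2 * |E| = 2 * 5 = 10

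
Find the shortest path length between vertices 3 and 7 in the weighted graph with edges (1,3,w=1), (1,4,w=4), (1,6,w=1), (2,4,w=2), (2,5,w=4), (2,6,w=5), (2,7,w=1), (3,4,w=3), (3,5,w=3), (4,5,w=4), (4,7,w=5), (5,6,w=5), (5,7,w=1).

Step 1: Build adjacency list with weights:
  1: 3(w=1), 4(w=4), 6(w=1)
  2: 4(w=2), 5(w=4), 6(w=5), 7(w=1)
  3: 1(w=1), 4(w=3), 5(w=3)
  4: 1(w=4), 2(w=2), 3(w=3), 5(w=4), 7(w=5)
  5: 2(w=4), 3(w=3), 4(w=4), 6(w=5), 7(w=1)
  6: 1(w=1), 2(w=5), 5(w=5)
  7: 2(w=1), 4(w=5), 5(w=1)

Step 2: Apply Dijkstra's algorithm from vertex 3:
  Visit vertex 3 (distance=0)
    Update dist[1] = 1
    Update dist[4] = 3
    Update dist[5] = 3
  Visit vertex 1 (distance=1)
    Update dist[6] = 2
  Visit vertex 6 (distance=2)
    Update dist[2] = 7
  Visit vertex 4 (distance=3)
    Update dist[2] = 5
    Update dist[7] = 8
  Visit vertex 5 (distance=3)
    Update dist[7] = 4
  Visit vertex 7 (distance=4)

Step 3: Shortest path: 3 -> 5 -> 7
Total weight: 3 + 1 = 4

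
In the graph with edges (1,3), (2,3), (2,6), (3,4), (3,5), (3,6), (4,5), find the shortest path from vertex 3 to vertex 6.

Step 1: Build adjacency list:
  1: 3
  2: 3, 6
  3: 1, 2, 4, 5, 6
  4: 3, 5
  5: 3, 4
  6: 2, 3

Step 2: BFS from vertex 3 to find shortest path to 6:
  vertex 1 reached at distance 1
  vertex 2 reached at distance 1
  vertex 4 reached at distance 1
  vertex 5 reached at distance 1
  vertex 6 reached at distance 1

Step 3: Shortest path: 3 -> 6
Path length: 1 edge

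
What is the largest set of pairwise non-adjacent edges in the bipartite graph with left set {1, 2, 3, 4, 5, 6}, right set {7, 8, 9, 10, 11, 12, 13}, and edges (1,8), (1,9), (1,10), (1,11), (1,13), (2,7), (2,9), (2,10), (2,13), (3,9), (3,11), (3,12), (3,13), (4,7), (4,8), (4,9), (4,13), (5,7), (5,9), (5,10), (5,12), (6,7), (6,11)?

Step 1: List the neighbors of each left vertex:
  1: 8, 9, 10, 11, 13
  2: 7, 9, 10, 13
  3: 9, 11, 12, 13
  4: 7, 8, 9, 13
  5: 7, 9, 10, 12
  6: 7, 11

Step 2: Greedily match left vertices, then look for augmenting paths:
  Match 1 -- 8
  Match 2 -- 7
  Match 3 -- 9
  Match 4 -- 13
  Match 5 -- 10
  Match 6 -- 11
  No augmenting path remains.

Step 3: Verify this is maximum:
  Matching size 6 = min(|L|, |R|) = min(6, 7), which is an upper bound, so this matching is maximum.

Maximum matching: {(1,8), (2,7), (3,9), (4,13), (5,10), (6,11)}
Size: 6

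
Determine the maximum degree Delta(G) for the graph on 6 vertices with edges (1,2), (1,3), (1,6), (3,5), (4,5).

Step 1: Count edges incident to each vertex:
  deg(1) = 3 (neighbors: 2, 3, 6)
  deg(2) = 1 (neighbors: 1)
  deg(3) = 2 (neighbors: 1, 5)
  deg(4) = 1 (neighbors: 5)
  deg(5) = 2 (neighbors: 3, 4)
  deg(6) = 1 (neighbors: 1)

Step 2: Find maximum:
  max(3, 1, 2, 1, 2, 1) = 3 (vertex 1)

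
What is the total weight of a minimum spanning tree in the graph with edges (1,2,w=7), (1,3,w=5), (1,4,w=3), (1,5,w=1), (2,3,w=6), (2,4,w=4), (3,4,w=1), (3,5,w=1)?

Apply Kruskal's algorithm (sort edges by weight, add if no cycle):

Sorted edges by weight:
  (1,5) w=1
  (3,5) w=1
  (3,4) w=1
  (1,4) w=3
  (2,4) w=4
  (1,3) w=5
  (2,3) w=6
  (1,2) w=7

Add edge (1,5) w=1 -- no cycle. Running total: 1
Add edge (3,5) w=1 -- no cycle. Running total: 2
Add edge (3,4) w=1 -- no cycle. Running total: 3
Skip edge (1,4) w=3 -- would create cycle
Add edge (2,4) w=4 -- no cycle. Running total: 7

MST edges: (1,5,w=1), (3,5,w=1), (3,4,w=1), (2,4,w=4)
Total MST weight: 1 + 1 + 1 + 4 = 7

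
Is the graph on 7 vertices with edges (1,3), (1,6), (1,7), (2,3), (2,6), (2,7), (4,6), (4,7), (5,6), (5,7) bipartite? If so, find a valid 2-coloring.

Step 1: Attempt 2-coloring using BFS:
  Start at vertex 1, assign color 0
  Color vertex 3 with color 1 (neighbor of 1)
  Color vertex 6 with color 1 (neighbor of 1)
  Color vertex 7 with color 1 (neighbor of 1)
  Color vertex 2 with color 0 (neighbor of 3)
  Color vertex 4 with color 0 (neighbor of 6)
  Color vertex 5 with color 0 (neighbor of 6)

Step 2: 2-coloring succeeded. No conflicts found.
  Set A (color 0): {1, 2, 4, 5}
  Set B (color 1): {3, 6, 7}

The graph is bipartite with partition {1, 2, 4, 5}, {3, 6, 7}.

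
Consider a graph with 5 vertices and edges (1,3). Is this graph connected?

Step 1: Build adjacency list from edges:
  1: 3
  2: (none)
  3: 1
  4: (none)
  5: (none)

Step 2: Run BFS/DFS from vertex 1:
  Visited: {1, 3}
  Reached 2 of 5 vertices

Step 3: Only 2 of 5 vertices reached. Graph is disconnected.
Connected components: {1, 3}, {2}, {4}, {5}
Answer: No, the graph is not connected (4 components).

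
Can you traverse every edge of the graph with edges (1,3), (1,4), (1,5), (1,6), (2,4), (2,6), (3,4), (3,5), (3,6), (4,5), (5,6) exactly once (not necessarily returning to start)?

Step 1: Find the degree of each vertex:
  deg(1) = 4
  deg(2) = 2
  deg(3) = 4
  deg(4) = 4
  deg(5) = 4
  deg(6) = 4

Step 2: Count vertices with odd degree:
  All vertices have even degree (0 odd-degree vertices)

Step 3: Apply Euler's theorem:
  - Eulerian circuit exists iff graph is connected and all vertices have even degree
  - Eulerian path exists iff graph is connected and has 0 or 2 odd-degree vertices

Graph is connected with 0 odd-degree vertices.
Both Eulerian circuit and Eulerian path exist.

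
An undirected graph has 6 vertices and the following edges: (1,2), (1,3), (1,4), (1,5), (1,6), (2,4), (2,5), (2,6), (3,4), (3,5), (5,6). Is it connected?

Step 1: Build adjacency list from edges:
  1: 2, 3, 4, 5, 6
  2: 1, 4, 5, 6
  3: 1, 4, 5
  4: 1, 2, 3
  5: 1, 2, 3, 6
  6: 1, 2, 5

Step 2: Run BFS/DFS from vertex 1:
  Visited: {1, 2, 3, 4, 5, 6}
  Reached 6 of 6 vertices

Step 3: All 6 vertices reached from vertex 1, so the graph is connected.
Answer: Yes, the graph is connected.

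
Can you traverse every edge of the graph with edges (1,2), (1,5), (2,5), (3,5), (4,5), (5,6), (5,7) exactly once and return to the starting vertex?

Step 1: Find the degree of each vertex:
  deg(1) = 2
  deg(2) = 2
  deg(3) = 1
  deg(4) = 1
  deg(5) = 6
  deg(6) = 1
  deg(7) = 1

Step 2: Count vertices with odd degree:
  Odd-degree vertices: 3, 4, 6, 7 (4 total)

Step 3: Apply Euler's theorem:
  - Eulerian circuit exists iff graph is connected and all vertices have even degree
  - Eulerian path exists iff graph is connected and has 0 or 2 odd-degree vertices

Graph has 4 odd-degree vertices (need 0 or 2).
Neither Eulerian path nor Eulerian circuit exists.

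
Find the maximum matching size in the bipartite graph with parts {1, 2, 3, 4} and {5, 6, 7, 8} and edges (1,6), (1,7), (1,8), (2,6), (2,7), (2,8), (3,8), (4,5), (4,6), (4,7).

Step 1: List the neighbors of each left vertex:
  1: 6, 7, 8
  2: 6, 7, 8
  3: 8
  4: 5, 6, 7

Step 2: Greedily match left vertices, then look for augmenting paths:
  Match 1 -- 6
  Match 2 -- 7
  Match 3 -- 8
  Match 4 -- 5
  No augmenting path remains.

Step 3: Verify this is maximum:
  Matching size 4 = min(|L|, |R|) = min(4, 4), which is an upper bound, so this matching is maximum.

Maximum matching: {(1,6), (2,7), (3,8), (4,5)}
Size: 4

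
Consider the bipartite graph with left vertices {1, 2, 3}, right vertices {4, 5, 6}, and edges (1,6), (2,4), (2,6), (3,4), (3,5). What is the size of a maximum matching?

Step 1: List the neighbors of each left vertex:
  1: 6
  2: 4, 6
  3: 4, 5

Step 2: Greedily match left vertices, then look for augmenting paths:
  Match 1 -- 6
  Match 2 -- 4
  Match 3 -- 5
  No augmenting path remains.

Step 3: Verify this is maximum:
  Matching size 3 = min(|L|, |R|) = min(3, 3), which is an upper bound, so this matching is maximum.

Maximum matching: {(1,6), (2,4), (3,5)}
Size: 3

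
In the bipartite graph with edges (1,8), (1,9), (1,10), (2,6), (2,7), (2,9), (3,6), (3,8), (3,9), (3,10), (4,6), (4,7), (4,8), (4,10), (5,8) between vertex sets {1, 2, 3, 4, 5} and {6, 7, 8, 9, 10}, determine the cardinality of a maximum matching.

Step 1: List the neighbors of each left vertex:
  1: 8, 9, 10
  2: 6, 7, 9
  3: 6, 8, 9, 10
  4: 6, 7, 8, 10
  5: 8

Step 2: Greedily match left vertices, then look for augmenting paths:
  Match 1 -- 10
  Match 2 -- 6
  Match 3 -- 9
  Match 4 -- 7
  Match 5 -- 8
  No augmenting path remains.

Step 3: Verify this is maximum:
  Matching size 5 = min(|L|, |R|) = min(5, 5), which is an upper bound, so this matching is maximum.

Maximum matching: {(1,10), (2,6), (3,9), (4,7), (5,8)}
Size: 5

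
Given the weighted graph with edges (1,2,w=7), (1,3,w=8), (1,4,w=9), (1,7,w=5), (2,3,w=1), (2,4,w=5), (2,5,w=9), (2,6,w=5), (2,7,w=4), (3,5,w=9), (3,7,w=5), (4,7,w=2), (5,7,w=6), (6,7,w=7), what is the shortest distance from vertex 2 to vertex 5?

Step 1: Build adjacency list with weights:
  1: 2(w=7), 3(w=8), 4(w=9), 7(w=5)
  2: 1(w=7), 3(w=1), 4(w=5), 5(w=9), 6(w=5), 7(w=4)
  3: 1(w=8), 2(w=1), 5(w=9), 7(w=5)
  4: 1(w=9), 2(w=5), 7(w=2)
  5: 2(w=9), 3(w=9), 7(w=6)
  6: 2(w=5), 7(w=7)
  7: 1(w=5), 2(w=4), 3(w=5), 4(w=2), 5(w=6), 6(w=7)

Step 2: Apply Dijkstra's algorithm from vertex 2:
  Visit vertex 2 (distance=0)
    Update dist[1] = 7
    Update dist[3] = 1
    Update dist[4] = 5
    Update dist[5] = 9
    Update dist[6] = 5
    Update dist[7] = 4
  Visit vertex 3 (distance=1)
  Visit vertex 7 (distance=4)
  Visit vertex 4 (distance=5)
  Visit vertex 6 (distance=5)
  Visit vertex 1 (distance=7)
  Visit vertex 5 (distance=9)

Step 3: Shortest path: 2 -> 5
Total weight: 9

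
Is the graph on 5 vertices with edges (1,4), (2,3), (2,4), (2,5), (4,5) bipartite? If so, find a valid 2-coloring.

Step 1: Attempt 2-coloring using BFS:
  Start at vertex 1, assign color 0
  Color vertex 4 with color 1 (neighbor of 1)
  Color vertex 2 with color 0 (neighbor of 4)
  Color vertex 5 with color 0 (neighbor of 4)
  Color vertex 3 with color 1 (neighbor of 2)

Step 2: Conflict found! Vertices 2 and 5 are adjacent but have the same color.
This means the graph contains an odd cycle.

The graph is NOT bipartite.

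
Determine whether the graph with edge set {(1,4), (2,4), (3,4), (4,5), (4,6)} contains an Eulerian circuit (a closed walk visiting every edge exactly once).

Step 1: Find the degree of each vertex:
  deg(1) = 1
  deg(2) = 1
  deg(3) = 1
  deg(4) = 5
  deg(5) = 1
  deg(6) = 1

Step 2: Count vertices with odd degree:
  Odd-degree vertices: 1, 2, 3, 4, 5, 6 (6 total)

Step 3: Apply Euler's theorem:
  - Eulerian circuit exists iff graph is connected and all vertices have even degree
  - Eulerian path exists iff graph is connected and has 0 or 2 odd-degree vertices

Graph has 6 odd-degree vertices (need 0 or 2).
Neither Eulerian path nor Eulerian circuit exists.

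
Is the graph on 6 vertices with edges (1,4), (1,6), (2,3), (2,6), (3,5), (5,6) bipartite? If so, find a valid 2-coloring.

Step 1: Attempt 2-coloring using BFS:
  Start at vertex 1, assign color 0
  Color vertex 4 with color 1 (neighbor of 1)
  Color vertex 6 with color 1 (neighbor of 1)
  Color vertex 2 with color 0 (neighbor of 6)
  Color vertex 5 with color 0 (neighbor of 6)
  Color vertex 3 with color 1 (neighbor of 2)

Step 2: 2-coloring succeeded. No conflicts found.
  Set A (color 0): {1, 2, 5}
  Set B (color 1): {3, 4, 6}

The graph is bipartite with partition {1, 2, 5}, {3, 4, 6}.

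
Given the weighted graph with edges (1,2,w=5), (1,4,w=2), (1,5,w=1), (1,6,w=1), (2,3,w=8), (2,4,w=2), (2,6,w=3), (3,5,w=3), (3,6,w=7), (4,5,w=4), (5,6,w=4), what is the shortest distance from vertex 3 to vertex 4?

Step 1: Build adjacency list with weights:
  1: 2(w=5), 4(w=2), 5(w=1), 6(w=1)
  2: 1(w=5), 3(w=8), 4(w=2), 6(w=3)
  3: 2(w=8), 5(w=3), 6(w=7)
  4: 1(w=2), 2(w=2), 5(w=4)
  5: 1(w=1), 3(w=3), 4(w=4), 6(w=4)
  6: 1(w=1), 2(w=3), 3(w=7), 5(w=4)

Step 2: Apply Dijkstra's algorithm from vertex 3:
  Visit vertex 3 (distance=0)
    Update dist[2] = 8
    Update dist[5] = 3
    Update dist[6] = 7
  Visit vertex 5 (distance=3)
    Update dist[1] = 4
    Update dist[4] = 7
  Visit vertex 1 (distance=4)
    Update dist[4] = 6
    Update dist[6] = 5
  Visit vertex 6 (distance=5)
  Visit vertex 4 (distance=6)

Step 3: Shortest path: 3 -> 5 -> 1 -> 4
Total weight: 3 + 1 + 2 = 6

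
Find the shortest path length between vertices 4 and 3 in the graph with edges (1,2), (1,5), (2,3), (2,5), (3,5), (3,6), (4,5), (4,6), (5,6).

Step 1: Build adjacency list:
  1: 2, 5
  2: 1, 3, 5
  3: 2, 5, 6
  4: 5, 6
  5: 1, 2, 3, 4, 6
  6: 3, 4, 5

Step 2: BFS from vertex 4 to find shortest path to 3:
  vertex 5 reached at distance 1
  vertex 6 reached at distance 1
  vertex 1 reached at distance 2
  vertex 2 reached at distance 2
  vertex 3 reached at distance 2

Step 3: Shortest path: 4 -> 5 -> 3
Path length: 2 edges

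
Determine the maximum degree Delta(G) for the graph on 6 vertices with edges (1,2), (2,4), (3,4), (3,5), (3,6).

Step 1: Count edges incident to each vertex:
  deg(1) = 1 (neighbors: 2)
  deg(2) = 2 (neighbors: 1, 4)
  deg(3) = 3 (neighbors: 4, 5, 6)
  deg(4) = 2 (neighbors: 2, 3)
  deg(5) = 1 (neighbors: 3)
  deg(6) = 1 (neighbors: 3)

Step 2: Find maximum:
  max(1, 2, 3, 2, 1, 1) = 3 (vertex 3)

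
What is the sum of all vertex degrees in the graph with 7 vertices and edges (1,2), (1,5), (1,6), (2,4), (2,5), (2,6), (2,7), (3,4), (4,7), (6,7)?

Step 1: Count edges incident to each vertex:
  deg(1) = 3 (neighbors: 2, 5, 6)
  deg(2) = 5 (neighbors: 1, 4, 5, 6, 7)
  deg(3) = 1 (neighbors: 4)
  deg(4) = 3 (neighbors: 2, 3, 7)
  deg(5) = 2 (neighbors: 1, 2)
  deg(6) = 3 (neighbors: 1, 2, 7)
  deg(7) = 3 (neighbors: 2, 4, 6)

Step 2: Sum all degrees:
  3 + 5 + 1 + 3 + 2 + 3 + 3 = 20

Verification: sum of degrees = 2 * |E| = 2 * 10 = 20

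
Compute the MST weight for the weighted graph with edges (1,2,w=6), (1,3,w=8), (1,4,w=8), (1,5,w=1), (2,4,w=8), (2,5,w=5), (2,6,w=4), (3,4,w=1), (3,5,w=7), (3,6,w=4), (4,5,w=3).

Apply Kruskal's algorithm (sort edges by weight, add if no cycle):

Sorted edges by weight:
  (1,5) w=1
  (3,4) w=1
  (4,5) w=3
  (2,6) w=4
  (3,6) w=4
  (2,5) w=5
  (1,2) w=6
  (3,5) w=7
  (1,4) w=8
  (1,3) w=8
  (2,4) w=8

Add edge (1,5) w=1 -- no cycle. Running total: 1
Add edge (3,4) w=1 -- no cycle. Running total: 2
Add edge (4,5) w=3 -- no cycle. Running total: 5
Add edge (2,6) w=4 -- no cycle. Running total: 9
Add edge (3,6) w=4 -- no cycle. Running total: 13

MST edges: (1,5,w=1), (3,4,w=1), (4,5,w=3), (2,6,w=4), (3,6,w=4)
Total MST weight: 1 + 1 + 3 + 4 + 4 = 13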